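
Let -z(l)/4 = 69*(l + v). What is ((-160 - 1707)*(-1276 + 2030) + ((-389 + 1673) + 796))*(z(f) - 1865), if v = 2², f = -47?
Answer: -14060596914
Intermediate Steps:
v = 4
z(l) = -1104 - 276*l (z(l) = -276*(l + 4) = -276*(4 + l) = -4*(276 + 69*l) = -1104 - 276*l)
((-160 - 1707)*(-1276 + 2030) + ((-389 + 1673) + 796))*(z(f) - 1865) = ((-160 - 1707)*(-1276 + 2030) + ((-389 + 1673) + 796))*((-1104 - 276*(-47)) - 1865) = (-1867*754 + (1284 + 796))*((-1104 + 12972) - 1865) = (-1407718 + 2080)*(11868 - 1865) = -1405638*10003 = -14060596914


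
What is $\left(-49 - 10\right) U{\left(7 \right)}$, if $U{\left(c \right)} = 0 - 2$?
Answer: $118$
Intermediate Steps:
$U{\left(c \right)} = -2$ ($U{\left(c \right)} = 0 - 2 = -2$)
$\left(-49 - 10\right) U{\left(7 \right)} = \left(-49 - 10\right) \left(-2\right) = \left(-59\right) \left(-2\right) = 118$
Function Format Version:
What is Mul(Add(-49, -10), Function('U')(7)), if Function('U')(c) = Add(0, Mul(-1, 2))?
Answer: 118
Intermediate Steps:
Function('U')(c) = -2 (Function('U')(c) = Add(0, -2) = -2)
Mul(Add(-49, -10), Function('U')(7)) = Mul(Add(-49, -10), -2) = Mul(-59, -2) = 118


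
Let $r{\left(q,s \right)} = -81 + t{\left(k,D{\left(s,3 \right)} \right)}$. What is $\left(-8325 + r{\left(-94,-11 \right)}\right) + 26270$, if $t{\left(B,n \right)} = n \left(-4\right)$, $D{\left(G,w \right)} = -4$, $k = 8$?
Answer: $17880$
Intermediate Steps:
$t{\left(B,n \right)} = - 4 n$
$r{\left(q,s \right)} = -65$ ($r{\left(q,s \right)} = -81 - -16 = -81 + 16 = -65$)
$\left(-8325 + r{\left(-94,-11 \right)}\right) + 26270 = \left(-8325 - 65\right) + 26270 = -8390 + 26270 = 17880$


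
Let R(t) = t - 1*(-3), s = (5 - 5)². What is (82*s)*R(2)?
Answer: 0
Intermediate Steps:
s = 0 (s = 0² = 0)
R(t) = 3 + t (R(t) = t + 3 = 3 + t)
(82*s)*R(2) = (82*0)*(3 + 2) = 0*5 = 0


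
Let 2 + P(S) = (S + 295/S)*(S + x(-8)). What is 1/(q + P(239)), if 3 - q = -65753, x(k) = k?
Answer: 239/28978302 ≈ 8.2475e-6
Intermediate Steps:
q = 65756 (q = 3 - 1*(-65753) = 3 + 65753 = 65756)
P(S) = -2 + (-8 + S)*(S + 295/S) (P(S) = -2 + (S + 295/S)*(S - 8) = -2 + (S + 295/S)*(-8 + S) = -2 + (-8 + S)*(S + 295/S))
1/(q + P(239)) = 1/(65756 + (293 + 239² - 2360/239 - 8*239)) = 1/(65756 + (293 + 57121 - 2360*1/239 - 1912)) = 1/(65756 + (293 + 57121 - 2360/239 - 1912)) = 1/(65756 + 13262618/239) = 1/(28978302/239) = 239/28978302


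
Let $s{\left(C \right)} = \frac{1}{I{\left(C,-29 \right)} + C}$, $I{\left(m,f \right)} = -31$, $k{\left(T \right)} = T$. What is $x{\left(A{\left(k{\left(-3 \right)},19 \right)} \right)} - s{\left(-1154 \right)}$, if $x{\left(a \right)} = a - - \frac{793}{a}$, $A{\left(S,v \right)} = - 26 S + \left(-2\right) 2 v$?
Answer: $\frac{944447}{2370} \approx 398.5$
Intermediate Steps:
$A{\left(S,v \right)} = - 26 S - 4 v$
$s{\left(C \right)} = \frac{1}{-31 + C}$
$x{\left(a \right)} = a + \frac{793}{a}$
$x{\left(A{\left(k{\left(-3 \right)},19 \right)} \right)} - s{\left(-1154 \right)} = \left(\left(\left(-26\right) \left(-3\right) - 76\right) + \frac{793}{\left(-26\right) \left(-3\right) - 76}\right) - \frac{1}{-31 - 1154} = \left(\left(78 - 76\right) + \frac{793}{78 - 76}\right) - \frac{1}{-1185} = \left(2 + \frac{793}{2}\right) - - \frac{1}{1185} = \left(2 + 793 \cdot \frac{1}{2}\right) + \frac{1}{1185} = \left(2 + \frac{793}{2}\right) + \frac{1}{1185} = \frac{797}{2} + \frac{1}{1185} = \frac{944447}{2370}$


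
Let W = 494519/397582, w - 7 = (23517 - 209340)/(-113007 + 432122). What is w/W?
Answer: 814240779524/157808430685 ≈ 5.1597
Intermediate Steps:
w = 2047982/319115 (w = 7 + (23517 - 209340)/(-113007 + 432122) = 7 - 185823/319115 = 2047982/319115 ≈ 6.4177)
W = 494519/397582 (W = 494519*(1/397582) = 494519/397582 ≈ 1.2438)
w/W = 2047982/(319115*(494519/397582)) = (2047982/319115)*(397582/494519) = 814240779524/157808430685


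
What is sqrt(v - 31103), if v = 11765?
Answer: I*sqrt(19338) ≈ 139.06*I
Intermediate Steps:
sqrt(v - 31103) = sqrt(11765 - 31103) = sqrt(-19338) = I*sqrt(19338)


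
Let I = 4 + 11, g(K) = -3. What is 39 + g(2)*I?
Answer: -6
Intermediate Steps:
I = 15
39 + g(2)*I = 39 - 3*15 = 39 - 45 = -6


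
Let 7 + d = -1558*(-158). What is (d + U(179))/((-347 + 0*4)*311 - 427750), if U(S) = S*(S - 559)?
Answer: -178137/535667 ≈ -0.33255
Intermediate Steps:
d = 246157 (d = -7 - 1558*(-158) = -7 + 246164 = 246157)
U(S) = S*(-559 + S)
(d + U(179))/((-347 + 0*4)*311 - 427750) = (246157 + 179*(-559 + 179))/((-347 + 0*4)*311 - 427750) = (246157 + 179*(-380))/((-347 + 0)*311 - 427750) = (246157 - 68020)/(-347*311 - 427750) = 178137/(-107917 - 427750) = 178137/(-535667) = 178137*(-1/535667) = -178137/535667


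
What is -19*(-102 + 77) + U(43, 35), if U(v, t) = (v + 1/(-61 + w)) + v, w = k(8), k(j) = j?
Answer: 29732/53 ≈ 560.98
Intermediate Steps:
w = 8
U(v, t) = -1/53 + 2*v (U(v, t) = (v + 1/(-61 + 8)) + v = (v + 1/(-53)) + v = (v - 1/53) + v = (-1/53 + v) + v = -1/53 + 2*v)
-19*(-102 + 77) + U(43, 35) = -19*(-102 + 77) + (-1/53 + 2*43) = -19*(-25) + (-1/53 + 86) = 475 + 4557/53 = 29732/53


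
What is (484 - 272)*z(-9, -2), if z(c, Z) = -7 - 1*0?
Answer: -1484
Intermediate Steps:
z(c, Z) = -7 (z(c, Z) = -7 + 0 = -7)
(484 - 272)*z(-9, -2) = (484 - 272)*(-7) = 212*(-7) = -1484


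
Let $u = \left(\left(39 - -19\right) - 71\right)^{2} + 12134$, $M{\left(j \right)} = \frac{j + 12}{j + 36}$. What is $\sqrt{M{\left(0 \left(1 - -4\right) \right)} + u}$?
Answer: $\frac{\sqrt{110730}}{3} \approx 110.92$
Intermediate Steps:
$M{\left(j \right)} = \frac{12 + j}{36 + j}$
$u = 12303$ ($u = \left(\left(39 + 19\right) - 71\right)^{2} + 12134 = \left(58 - 71\right)^{2} + 12134 = \left(-13\right)^{2} + 12134 = 169 + 12134 = 12303$)
$\sqrt{M{\left(0 \left(1 - -4\right) \right)} + u} = \sqrt{\frac{12 + 0 \left(1 - -4\right)}{36 + 0 \left(1 - -4\right)} + 12303} = \sqrt{\frac{12 + 0 \left(1 + 4\right)}{36 + 0 \left(1 + 4\right)} + 12303} = \sqrt{\frac{12 + 0 \cdot 5}{36 + 0 \cdot 5} + 12303} = \sqrt{\frac{12 + 0}{36 + 0} + 12303} = \sqrt{\frac{1}{36} \cdot 12 + 12303} = \sqrt{\frac{1}{3} + 12303} = \sqrt{\frac{36910}{3}} = \frac{\sqrt{110730}}{3}$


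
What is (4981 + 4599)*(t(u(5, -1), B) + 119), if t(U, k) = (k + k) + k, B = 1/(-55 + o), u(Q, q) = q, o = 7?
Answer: 4557685/4 ≈ 1.1394e+6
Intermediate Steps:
B = -1/48 (B = 1/(-55 + 7) = 1/(-48) = -1/48 ≈ -0.020833)
t(U, k) = 3*k (t(U, k) = 2*k + k = 3*k)
(4981 + 4599)*(t(u(5, -1), B) + 119) = (4981 + 4599)*(3*(-1/48) + 119) = 9580*(-1/16 + 119) = 9580*(1903/16) = 4557685/4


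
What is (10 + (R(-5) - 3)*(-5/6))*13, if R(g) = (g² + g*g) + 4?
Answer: -845/2 ≈ -422.50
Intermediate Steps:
R(g) = 4 + 2*g² (R(g) = (g² + g²) + 4 = 2*g² + 4 = 4 + 2*g²)
(10 + (R(-5) - 3)*(-5/6))*13 = (10 + ((4 + 2*(-5)²) - 3)*(-5/6))*13 = (10 + ((4 + 2*25) - 3)*(-5*⅙))*13 = (10 + ((4 + 50) - 3)*(-⅚))*13 = (10 + (54 - 3)*(-⅚))*13 = (10 + 51*(-⅚))*13 = (10 - 85/2)*13 = -65/2*13 = -845/2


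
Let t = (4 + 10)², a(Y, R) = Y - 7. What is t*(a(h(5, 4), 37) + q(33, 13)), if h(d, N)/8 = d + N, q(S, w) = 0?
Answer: 12740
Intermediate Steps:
h(d, N) = 8*N + 8*d (h(d, N) = 8*(d + N) = 8*(N + d) = 8*N + 8*d)
a(Y, R) = -7 + Y
t = 196 (t = 14² = 196)
t*(a(h(5, 4), 37) + q(33, 13)) = 196*((-7 + (8*4 + 8*5)) + 0) = 196*((-7 + (32 + 40)) + 0) = 196*((-7 + 72) + 0) = 196*(65 + 0) = 196*65 = 12740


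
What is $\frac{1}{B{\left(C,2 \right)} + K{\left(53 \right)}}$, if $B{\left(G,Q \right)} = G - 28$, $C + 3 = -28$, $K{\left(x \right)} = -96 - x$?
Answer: $- \frac{1}{208} \approx -0.0048077$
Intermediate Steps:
$C = -31$ ($C = -3 - 28 = -31$)
$B{\left(G,Q \right)} = -28 + G$ ($B{\left(G,Q \right)} = G - 28 = -28 + G$)
$\frac{1}{B{\left(C,2 \right)} + K{\left(53 \right)}} = \frac{1}{\left(-28 - 31\right) - 149} = \frac{1}{-59 - 149} = \frac{1}{-208} = - \frac{1}{208}$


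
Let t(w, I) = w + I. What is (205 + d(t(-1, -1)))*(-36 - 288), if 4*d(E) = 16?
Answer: -67716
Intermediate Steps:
t(w, I) = I + w
d(E) = 4 (d(E) = (¼)*16 = 4)
(205 + d(t(-1, -1)))*(-36 - 288) = (205 + 4)*(-36 - 288) = 209*(-324) = -67716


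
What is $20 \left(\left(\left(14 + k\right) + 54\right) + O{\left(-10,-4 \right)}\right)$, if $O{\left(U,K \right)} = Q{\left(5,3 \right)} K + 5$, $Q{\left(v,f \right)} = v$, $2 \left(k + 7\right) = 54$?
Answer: $1460$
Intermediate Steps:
$k = 20$ ($k = -7 + \frac{1}{2} \cdot 54 = -7 + 27 = 20$)
$O{\left(U,K \right)} = 5 + 5 K$ ($O{\left(U,K \right)} = 5 K + 5 = 5 + 5 K$)
$20 \left(\left(\left(14 + k\right) + 54\right) + O{\left(-10,-4 \right)}\right) = 20 \left(\left(\left(14 + 20\right) + 54\right) + \left(5 + 5 \left(-4\right)\right)\right) = 20 \left(\left(34 + 54\right) + \left(5 - 20\right)\right) = 20 \left(88 - 15\right) = 20 \cdot 73 = 1460$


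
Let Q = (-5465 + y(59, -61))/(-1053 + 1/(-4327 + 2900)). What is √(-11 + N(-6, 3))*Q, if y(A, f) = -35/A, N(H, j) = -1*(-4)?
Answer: 230082345*I*√7/44327644 ≈ 13.733*I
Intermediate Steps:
N(H, j) = 4
Q = 230082345/44327644 (Q = (-5465 - 35/59)/(-1053 + 1/(-4327 + 2900)) = (-5465 - 35*1/59)/(-1053 + 1/(-1427)) = (-5465 - 35/59)/(-1053 - 1/1427) = -322470/(59*(-1502632/1427)) = -322470/59*(-1427/1502632) = 230082345/44327644 ≈ 5.1905)
√(-11 + N(-6, 3))*Q = √(-11 + 4)*(230082345/44327644) = √(-7)*(230082345/44327644) = (I*√7)*(230082345/44327644) = 230082345*I*√7/44327644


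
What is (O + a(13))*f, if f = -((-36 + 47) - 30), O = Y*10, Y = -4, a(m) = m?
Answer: -513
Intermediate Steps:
O = -40 (O = -4*10 = -40)
f = 19 (f = -(11 - 30) = -1*(-19) = 19)
(O + a(13))*f = (-40 + 13)*19 = -27*19 = -513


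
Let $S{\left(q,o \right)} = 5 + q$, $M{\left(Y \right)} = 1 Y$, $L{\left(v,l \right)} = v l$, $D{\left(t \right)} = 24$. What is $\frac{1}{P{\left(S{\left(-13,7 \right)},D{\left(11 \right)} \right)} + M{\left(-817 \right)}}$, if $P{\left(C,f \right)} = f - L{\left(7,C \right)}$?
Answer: $- \frac{1}{737} \approx -0.0013569$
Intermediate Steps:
$L{\left(v,l \right)} = l v$
$M{\left(Y \right)} = Y$
$P{\left(C,f \right)} = f - 7 C$ ($P{\left(C,f \right)} = f - C 7 = f - 7 C$)
$\frac{1}{P{\left(S{\left(-13,7 \right)},D{\left(11 \right)} \right)} + M{\left(-817 \right)}} = \frac{1}{\left(24 - 7 \left(5 - 13\right)\right) - 817} = \frac{1}{\left(24 - -56\right) - 817} = \frac{1}{\left(24 + 56\right) - 817} = \frac{1}{80 - 817} = \frac{1}{-737} = - \frac{1}{737}$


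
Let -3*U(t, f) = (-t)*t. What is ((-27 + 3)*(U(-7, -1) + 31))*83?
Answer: -94288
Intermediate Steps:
U(t, f) = t²/3 (U(t, f) = -(-t)*t/3 = -(-1)*t²/3 = t²/3)
((-27 + 3)*(U(-7, -1) + 31))*83 = ((-27 + 3)*((⅓)*(-7)² + 31))*83 = -24*((⅓)*49 + 31)*83 = -24*(49/3 + 31)*83 = -24*142/3*83 = -1136*83 = -94288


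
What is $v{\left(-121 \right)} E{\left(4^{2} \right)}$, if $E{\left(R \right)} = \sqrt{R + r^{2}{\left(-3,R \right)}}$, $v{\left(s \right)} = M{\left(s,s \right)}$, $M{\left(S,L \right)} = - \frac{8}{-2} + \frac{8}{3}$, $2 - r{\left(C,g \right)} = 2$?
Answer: $\frac{80}{3} \approx 26.667$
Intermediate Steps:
$r{\left(C,g \right)} = 0$ ($r{\left(C,g \right)} = 2 - 2 = 0$)
$M{\left(S,L \right)} = \frac{20}{3}$ ($M{\left(S,L \right)} = \left(-8\right) \left(- \frac{1}{2}\right) + 8 \cdot \frac{1}{3} = 4 + \frac{8}{3} = \frac{20}{3}$)
$v{\left(s \right)} = \frac{20}{3}$
$E{\left(R \right)} = \sqrt{R}$ ($E{\left(R \right)} = \sqrt{R + 0^{2}} = \sqrt{R + 0} = \sqrt{R}$)
$v{\left(-121 \right)} E{\left(4^{2} \right)} = \frac{20 \sqrt{4^{2}}}{3} = \frac{20 \sqrt{16}}{3} = \frac{20}{3} \cdot 4 = \frac{80}{3}$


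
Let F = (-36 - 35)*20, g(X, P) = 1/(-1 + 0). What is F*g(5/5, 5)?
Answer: 1420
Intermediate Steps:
g(X, P) = -1 (g(X, P) = 1/(-1) = -1)
F = -1420 (F = -71*20 = -1420)
F*g(5/5, 5) = -1420*(-1) = 1420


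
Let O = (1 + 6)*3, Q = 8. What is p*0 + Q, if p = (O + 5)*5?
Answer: 8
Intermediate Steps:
O = 21 (O = 7*3 = 21)
p = 130 (p = (21 + 5)*5 = 26*5 = 130)
p*0 + Q = 130*0 + 8 = 0 + 8 = 8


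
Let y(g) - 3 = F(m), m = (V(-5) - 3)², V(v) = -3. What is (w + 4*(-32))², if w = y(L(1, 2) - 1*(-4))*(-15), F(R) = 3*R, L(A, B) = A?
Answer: 3214849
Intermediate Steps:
m = 36 (m = (-3 - 3)² = (-6)² = 36)
y(g) = 111 (y(g) = 3 + 3*36 = 3 + 108 = 111)
w = -1665 (w = 111*(-15) = -1665)
(w + 4*(-32))² = (-1665 + 4*(-32))² = (-1665 - 128)² = (-1793)² = 3214849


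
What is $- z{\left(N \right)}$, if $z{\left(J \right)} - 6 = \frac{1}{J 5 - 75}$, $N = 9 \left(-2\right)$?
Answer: $- \frac{989}{165} \approx -5.9939$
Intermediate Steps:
$N = -18$
$z{\left(J \right)} = 6 + \frac{1}{-75 + 5 J}$ ($z{\left(J \right)} = 6 + \frac{1}{J 5 - 75} = 6 + \frac{1}{5 J - 75} = 6 + \frac{1}{-75 + 5 J}$)
$- z{\left(N \right)} = - \frac{-449 + 30 \left(-18\right)}{5 \left(-15 - 18\right)} = - \frac{-449 - 540}{5 \left(-33\right)} = - \frac{\left(-1\right) \left(-989\right)}{5 \cdot 33} = \left(-1\right) \frac{989}{165} = - \frac{989}{165}$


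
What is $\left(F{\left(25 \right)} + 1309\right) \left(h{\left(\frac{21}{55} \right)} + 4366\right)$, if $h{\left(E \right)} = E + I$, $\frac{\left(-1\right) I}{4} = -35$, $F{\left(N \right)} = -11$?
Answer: $\frac{29246418}{5} \approx 5.8493 \cdot 10^{6}$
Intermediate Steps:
$I = 140$ ($I = \left(-4\right) \left(-35\right) = 140$)
$h{\left(E \right)} = 140 + E$ ($h{\left(E \right)} = E + 140 = 140 + E$)
$\left(F{\left(25 \right)} + 1309\right) \left(h{\left(\frac{21}{55} \right)} + 4366\right) = \left(-11 + 1309\right) \left(\left(140 + \frac{21}{55}\right) + 4366\right) = 1298 \left(\left(140 + 21 \cdot \frac{1}{55}\right) + 4366\right) = 1298 \left(\left(140 + \frac{21}{55}\right) + 4366\right) = 1298 \left(\frac{7721}{55} + 4366\right) = 1298 \cdot \frac{247851}{55} = \frac{29246418}{5}$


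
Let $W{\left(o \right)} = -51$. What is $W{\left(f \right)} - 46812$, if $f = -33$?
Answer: $-46863$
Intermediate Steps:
$W{\left(f \right)} - 46812 = -51 - 46812 = -46863$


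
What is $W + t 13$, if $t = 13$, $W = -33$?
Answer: $136$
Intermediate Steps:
$W + t 13 = -33 + 13 \cdot 13 = -33 + 169 = 136$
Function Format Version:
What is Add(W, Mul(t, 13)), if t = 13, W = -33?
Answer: 136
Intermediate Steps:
Add(W, Mul(t, 13)) = Add(-33, Mul(13, 13)) = Add(-33, 169) = 136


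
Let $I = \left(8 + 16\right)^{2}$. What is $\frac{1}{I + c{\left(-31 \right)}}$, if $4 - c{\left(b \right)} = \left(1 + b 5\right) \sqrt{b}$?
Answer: $\frac{145}{267899} - \frac{77 i \sqrt{31}}{535798} \approx 0.00054125 - 0.00080015 i$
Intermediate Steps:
$I = 576$ ($I = 24^{2} = 576$)
$c{\left(b \right)} = 4 - \sqrt{b} \left(1 + 5 b\right)$ ($c{\left(b \right)} = 4 - \left(1 + b 5\right) \sqrt{b} = 4 - \left(1 + 5 b\right) \sqrt{b} = 4 - \sqrt{b} \left(1 + 5 b\right)$)
$\frac{1}{I + c{\left(-31 \right)}} = \frac{1}{576 - \left(-4 + \sqrt{-31} - 155 i \sqrt{31}\right)} = \frac{1}{576 - \left(-4 + i \sqrt{31} + 5 \left(-31\right) i \sqrt{31}\right)} = \frac{1}{576 + \left(4 - i \sqrt{31} + 155 i \sqrt{31}\right)} = \frac{1}{576 + \left(4 + 154 i \sqrt{31}\right)} = \frac{1}{580 + 154 i \sqrt{31}}$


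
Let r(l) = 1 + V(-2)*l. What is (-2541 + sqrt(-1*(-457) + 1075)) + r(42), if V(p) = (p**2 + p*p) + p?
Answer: -2288 + 2*sqrt(383) ≈ -2248.9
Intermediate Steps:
V(p) = p + 2*p**2 (V(p) = (p**2 + p**2) + p = 2*p**2 + p = p + 2*p**2)
r(l) = 1 + 6*l (r(l) = 1 + (-2*(1 + 2*(-2)))*l = 1 + (-2*(1 - 4))*l = 1 + (-2*(-3))*l = 1 + 6*l)
(-2541 + sqrt(-1*(-457) + 1075)) + r(42) = (-2541 + sqrt(-1*(-457) + 1075)) + (1 + 6*42) = (-2541 + sqrt(457 + 1075)) + (1 + 252) = (-2541 + sqrt(1532)) + 253 = (-2541 + 2*sqrt(383)) + 253 = -2288 + 2*sqrt(383)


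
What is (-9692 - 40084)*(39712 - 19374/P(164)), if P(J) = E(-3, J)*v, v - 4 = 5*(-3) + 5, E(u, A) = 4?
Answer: -2016886188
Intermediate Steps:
v = -6 (v = 4 + (5*(-3) + 5) = 4 + (-15 + 5) = 4 - 10 = -6)
P(J) = -24 (P(J) = 4*(-6) = -24)
(-9692 - 40084)*(39712 - 19374/P(164)) = (-9692 - 40084)*(39712 - 19374/(-24)) = -49776*(39712 - 19374*(-1/24)) = -49776*(39712 + 3229/4) = -49776*162077/4 = -2016886188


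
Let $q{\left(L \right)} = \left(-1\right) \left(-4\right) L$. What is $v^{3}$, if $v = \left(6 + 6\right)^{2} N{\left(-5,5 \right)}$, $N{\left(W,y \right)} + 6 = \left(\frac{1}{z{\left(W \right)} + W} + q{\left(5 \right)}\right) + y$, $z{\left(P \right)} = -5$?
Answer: $\frac{2519897651712}{125} \approx 2.0159 \cdot 10^{10}$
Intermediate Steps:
$q{\left(L \right)} = 4 L$
$N{\left(W,y \right)} = 14 + y + \frac{1}{-5 + W}$ ($N{\left(W,y \right)} = -6 + \left(\left(\frac{1}{-5 + W} + 4 \cdot 5\right) + y\right) = -6 + \left(\left(\frac{1}{-5 + W} + 20\right) + y\right) = -6 + \left(\left(20 + \frac{1}{-5 + W}\right) + y\right) = -6 + \left(20 + y + \frac{1}{-5 + W}\right) = 14 + y + \frac{1}{-5 + W}$)
$v = \frac{13608}{5}$ ($v = \left(6 + 6\right)^{2} \frac{-69 - 25 + 14 \left(-5\right) - 25}{-5 - 5} = 12^{2} \frac{-69 - 25 - 70 - 25}{-10} = 144 \left(\left(- \frac{1}{10}\right) \left(-189\right)\right) = 144 \cdot \frac{189}{10} = \frac{13608}{5} \approx 2721.6$)
$v^{3} = \left(\frac{13608}{5}\right)^{3} = \frac{2519897651712}{125}$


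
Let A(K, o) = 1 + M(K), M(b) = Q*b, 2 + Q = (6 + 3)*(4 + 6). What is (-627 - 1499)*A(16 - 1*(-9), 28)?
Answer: -4679326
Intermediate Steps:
Q = 88 (Q = -2 + (6 + 3)*(4 + 6) = -2 + 9*10 = -2 + 90 = 88)
M(b) = 88*b
A(K, o) = 1 + 88*K
(-627 - 1499)*A(16 - 1*(-9), 28) = (-627 - 1499)*(1 + 88*(16 - 1*(-9))) = -2126*(1 + 88*(16 + 9)) = -2126*(1 + 88*25) = -2126*(1 + 2200) = -2126*2201 = -4679326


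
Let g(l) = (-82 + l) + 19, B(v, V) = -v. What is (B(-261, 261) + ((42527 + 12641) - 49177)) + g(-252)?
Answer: 5937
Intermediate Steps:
g(l) = -63 + l
(B(-261, 261) + ((42527 + 12641) - 49177)) + g(-252) = (-1*(-261) + ((42527 + 12641) - 49177)) + (-63 - 252) = (261 + (55168 - 49177)) - 315 = (261 + 5991) - 315 = 6252 - 315 = 5937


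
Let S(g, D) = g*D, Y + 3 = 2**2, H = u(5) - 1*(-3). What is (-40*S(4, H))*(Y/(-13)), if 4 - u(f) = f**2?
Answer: -2880/13 ≈ -221.54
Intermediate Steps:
u(f) = 4 - f**2
H = -18 (H = (4 - 1*5**2) - 1*(-3) = (4 - 1*25) + 3 = (4 - 25) + 3 = -21 + 3 = -18)
Y = 1 (Y = -3 + 2**2 = -3 + 4 = 1)
S(g, D) = D*g
(-40*S(4, H))*(Y/(-13)) = (-(-720)*4)*(1/(-13)) = (-40*(-72))*(1*(-1/13)) = 2880*(-1/13) = -2880/13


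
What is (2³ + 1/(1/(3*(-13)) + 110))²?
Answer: 1179991201/18395521 ≈ 64.146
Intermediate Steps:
(2³ + 1/(1/(3*(-13)) + 110))² = (8 + 1/(1/(-39) + 110))² = (8 + 1/(-1/39 + 110))² = (8 + 1/(4289/39))² = (8 + 39/4289)² = (34351/4289)² = 1179991201/18395521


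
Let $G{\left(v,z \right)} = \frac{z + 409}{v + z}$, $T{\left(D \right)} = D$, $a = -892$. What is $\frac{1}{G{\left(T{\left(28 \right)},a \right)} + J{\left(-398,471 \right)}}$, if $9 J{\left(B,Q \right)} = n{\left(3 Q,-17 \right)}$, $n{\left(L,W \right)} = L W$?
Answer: $- \frac{288}{768511} \approx -0.00037475$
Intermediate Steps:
$J{\left(B,Q \right)} = - \frac{17 Q}{3}$ ($J{\left(B,Q \right)} = \frac{3 Q \left(-17\right)}{9} = \frac{\left(-51\right) Q}{9} = - \frac{17 Q}{3}$)
$G{\left(v,z \right)} = \frac{409 + z}{v + z}$
$\frac{1}{G{\left(T{\left(28 \right)},a \right)} + J{\left(-398,471 \right)}} = \frac{1}{\frac{409 - 892}{28 - 892} - 2669} = \frac{1}{\frac{1}{-864} \left(-483\right) - 2669} = \frac{1}{\left(- \frac{1}{864}\right) \left(-483\right) - 2669} = \frac{1}{\frac{161}{288} - 2669} = \frac{1}{- \frac{768511}{288}} = - \frac{288}{768511}$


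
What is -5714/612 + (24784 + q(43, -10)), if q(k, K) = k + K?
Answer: 7591145/306 ≈ 24808.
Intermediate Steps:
q(k, K) = K + k
-5714/612 + (24784 + q(43, -10)) = -5714/612 + (24784 + (-10 + 43)) = -5714*1/612 + (24784 + 33) = -2857/306 + 24817 = 7591145/306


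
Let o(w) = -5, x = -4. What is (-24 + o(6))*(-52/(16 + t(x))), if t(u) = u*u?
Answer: 377/8 ≈ 47.125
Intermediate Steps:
t(u) = u²
(-24 + o(6))*(-52/(16 + t(x))) = (-24 - 5)*(-52/(16 + (-4)²)) = -29*(-52)/(16 + 16) = -29*(-52)/32 = -29*(-13/8) = 377/8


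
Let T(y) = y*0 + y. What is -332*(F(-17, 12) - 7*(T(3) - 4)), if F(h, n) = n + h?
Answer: -664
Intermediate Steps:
T(y) = y (T(y) = 0 + y = y)
F(h, n) = h + n
-332*(F(-17, 12) - 7*(T(3) - 4)) = -332*((-17 + 12) - 7*(3 - 4)) = -332*(-5 - 7*(-1)) = -332*(-5 + 7) = -332*2 = -664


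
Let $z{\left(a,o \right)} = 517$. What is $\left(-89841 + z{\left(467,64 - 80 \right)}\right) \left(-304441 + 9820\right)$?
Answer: $26316726204$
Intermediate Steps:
$\left(-89841 + z{\left(467,64 - 80 \right)}\right) \left(-304441 + 9820\right) = \left(-89841 + 517\right) \left(-304441 + 9820\right) = \left(-89324\right) \left(-294621\right) = 26316726204$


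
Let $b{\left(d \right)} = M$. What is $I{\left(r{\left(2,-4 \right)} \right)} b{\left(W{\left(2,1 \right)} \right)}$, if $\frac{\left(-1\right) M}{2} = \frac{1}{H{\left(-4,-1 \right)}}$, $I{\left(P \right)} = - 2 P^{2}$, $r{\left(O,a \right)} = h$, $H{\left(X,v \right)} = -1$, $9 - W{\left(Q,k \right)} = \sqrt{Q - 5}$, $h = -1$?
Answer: $-4$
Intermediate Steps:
$W{\left(Q,k \right)} = 9 - \sqrt{-5 + Q}$ ($W{\left(Q,k \right)} = 9 - \sqrt{Q - 5} = 9 - \sqrt{-5 + Q}$)
$r{\left(O,a \right)} = -1$
$M = 2$ ($M = - \frac{2}{-1} = \left(-2\right) \left(-1\right) = 2$)
$b{\left(d \right)} = 2$
$I{\left(r{\left(2,-4 \right)} \right)} b{\left(W{\left(2,1 \right)} \right)} = - 2 \left(-1\right)^{2} \cdot 2 = \left(-2\right) 1 \cdot 2 = \left(-2\right) 2 = -4$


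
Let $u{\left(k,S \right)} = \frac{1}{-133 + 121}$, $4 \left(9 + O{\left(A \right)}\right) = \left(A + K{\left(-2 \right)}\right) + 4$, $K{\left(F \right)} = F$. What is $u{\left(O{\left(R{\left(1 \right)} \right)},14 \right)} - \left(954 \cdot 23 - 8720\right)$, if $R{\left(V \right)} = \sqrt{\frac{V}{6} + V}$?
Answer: $- \frac{158665}{12} \approx -13222.0$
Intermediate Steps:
$R{\left(V \right)} = \frac{\sqrt{42} \sqrt{V}}{6}$ ($R{\left(V \right)} = \sqrt{V \frac{1}{6} + V} = \sqrt{\frac{V}{6} + V} = \sqrt{\frac{7 V}{6}} = \frac{\sqrt{42} \sqrt{V}}{6}$)
$O{\left(A \right)} = - \frac{17}{2} + \frac{A}{4}$ ($O{\left(A \right)} = -9 + \frac{\left(A - 2\right) + 4}{4} = -9 + \frac{\left(-2 + A\right) + 4}{4} = -9 + \frac{2 + A}{4} = -9 + \left(\frac{1}{2} + \frac{A}{4}\right) = - \frac{17}{2} + \frac{A}{4}$)
$u{\left(k,S \right)} = - \frac{1}{12}$ ($u{\left(k,S \right)} = \frac{1}{-12} = - \frac{1}{12}$)
$u{\left(O{\left(R{\left(1 \right)} \right)},14 \right)} - \left(954 \cdot 23 - 8720\right) = - \frac{1}{12} - \left(954 \cdot 23 - 8720\right) = - \frac{1}{12} - \left(21942 - 8720\right) = - \frac{1}{12} - 13222 = - \frac{158665}{12}$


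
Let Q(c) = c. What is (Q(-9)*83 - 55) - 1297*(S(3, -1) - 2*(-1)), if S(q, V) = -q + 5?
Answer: -5990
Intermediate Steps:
S(q, V) = 5 - q
(Q(-9)*83 - 55) - 1297*(S(3, -1) - 2*(-1)) = (-9*83 - 55) - 1297*((5 - 1*3) - 2*(-1)) = (-747 - 55) - 1297*((5 - 3) + 2) = -802 - 1297*(2 + 2) = -802 - 1297*4 = -802 - 5188 = -5990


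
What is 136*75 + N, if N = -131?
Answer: 10069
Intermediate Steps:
136*75 + N = 136*75 - 131 = 10200 - 131 = 10069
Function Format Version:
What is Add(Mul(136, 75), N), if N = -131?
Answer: 10069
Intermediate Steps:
Add(Mul(136, 75), N) = Add(Mul(136, 75), -131) = Add(10200, -131) = 10069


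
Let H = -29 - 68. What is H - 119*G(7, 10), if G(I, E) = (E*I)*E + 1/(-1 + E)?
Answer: -750692/9 ≈ -83410.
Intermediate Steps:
G(I, E) = 1/(-1 + E) + I*E² (G(I, E) = I*E² + 1/(-1 + E) = 1/(-1 + E) + I*E²)
H = -97
H - 119*G(7, 10) = -97 - 119*(1 + 7*10³ - 1*7*10²)/(-1 + 10) = -97 - 119*(1 + 7*1000 - 1*7*100)/9 = -97 - 119*(1 + 7000 - 700)/9 = -97 - 119*6301/9 = -97 - 749819/9 = -750692/9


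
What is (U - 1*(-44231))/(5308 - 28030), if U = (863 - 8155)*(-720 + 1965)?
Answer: 9034309/22722 ≈ 397.60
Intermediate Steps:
U = -9078540 (U = -7292*1245 = -9078540)
(U - 1*(-44231))/(5308 - 28030) = (-9078540 - 1*(-44231))/(5308 - 28030) = (-9078540 + 44231)/(-22722) = -9034309*(-1/22722) = 9034309/22722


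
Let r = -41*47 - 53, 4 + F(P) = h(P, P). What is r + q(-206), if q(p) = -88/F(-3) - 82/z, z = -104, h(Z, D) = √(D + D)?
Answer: -102087/52 + 4*I*√6 ≈ -1963.2 + 9.798*I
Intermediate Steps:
h(Z, D) = √2*√D (h(Z, D) = √(2*D) = √2*√D)
F(P) = -4 + √2*√P
q(p) = 41/52 - 88/(-4 + I*√6) (q(p) = -88/(-4 + √2*√(-3)) - 82/(-104) = -88/(-4 + √2*(I*√3)) - 82*(-1/104) = -88/(-4 + I*√6) + 41/52 = 41/52 - 88/(-4 + I*√6))
r = -1980 (r = -1927 - 53 = -1980)
r + q(-206) = -1980 + (873/52 + 4*I*√6) = -102087/52 + 4*I*√6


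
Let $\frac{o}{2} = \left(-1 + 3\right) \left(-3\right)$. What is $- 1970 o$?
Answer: $23640$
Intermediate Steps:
$o = -12$ ($o = 2 \left(-1 + 3\right) \left(-3\right) = 2 \cdot 2 \left(-3\right) = 2 \left(-6\right) = -12$)
$- 1970 o = \left(-1970\right) \left(-12\right) = 23640$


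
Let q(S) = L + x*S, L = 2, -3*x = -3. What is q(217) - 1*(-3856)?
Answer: 4075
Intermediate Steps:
x = 1 (x = -1/3*(-3) = 1)
q(S) = 2 + S (q(S) = 2 + 1*S = 2 + S)
q(217) - 1*(-3856) = (2 + 217) - 1*(-3856) = 219 + 3856 = 4075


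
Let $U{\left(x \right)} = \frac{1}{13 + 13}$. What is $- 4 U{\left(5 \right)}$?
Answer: $- \frac{2}{13} \approx -0.15385$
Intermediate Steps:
$U{\left(x \right)} = \frac{1}{26}$
$- 4 U{\left(5 \right)} = \left(-4\right) \frac{1}{26} = - \frac{2}{13}$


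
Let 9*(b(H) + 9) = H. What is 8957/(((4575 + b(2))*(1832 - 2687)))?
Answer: -8957/3904120 ≈ -0.0022942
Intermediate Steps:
b(H) = -9 + H/9
8957/(((4575 + b(2))*(1832 - 2687))) = 8957/(((4575 + (-9 + (⅑)*2))*(1832 - 2687))) = 8957/(((4575 + (-9 + 2/9))*(-855))) = 8957/(((4575 - 79/9)*(-855))) = 8957/(((41096/9)*(-855))) = 8957/(-3904120) = 8957*(-1/3904120) = -8957/3904120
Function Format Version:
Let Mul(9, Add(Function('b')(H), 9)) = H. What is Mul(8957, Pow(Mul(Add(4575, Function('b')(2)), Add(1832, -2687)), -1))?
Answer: Rational(-8957, 3904120) ≈ -0.0022942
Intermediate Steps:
Function('b')(H) = Add(-9, Mul(Rational(1, 9), H))
Mul(8957, Pow(Mul(Add(4575, Function('b')(2)), Add(1832, -2687)), -1)) = Mul(8957, Pow(Mul(Add(4575, Add(-9, Mul(Rational(1, 9), 2))), Add(1832, -2687)), -1)) = Mul(8957, Pow(Mul(Add(4575, Add(-9, Rational(2, 9))), -855), -1)) = Mul(8957, Pow(Mul(Add(4575, Rational(-79, 9)), -855), -1)) = Mul(8957, Pow(Mul(Rational(41096, 9), -855), -1)) = Mul(8957, Pow(-3904120, -1)) = Mul(8957, Rational(-1, 3904120)) = Rational(-8957, 3904120)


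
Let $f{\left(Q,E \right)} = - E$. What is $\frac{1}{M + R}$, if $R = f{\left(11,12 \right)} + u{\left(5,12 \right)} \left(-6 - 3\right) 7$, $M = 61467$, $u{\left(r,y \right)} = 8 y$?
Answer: $\frac{1}{55407} \approx 1.8048 \cdot 10^{-5}$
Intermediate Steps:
$R = -6060$ ($R = \left(-1\right) 12 + 8 \cdot 12 \left(-6 - 3\right) 7 = -12 + 96 \left(\left(-9\right) 7\right) = -12 + 96 \left(-63\right) = -12 - 6048 = -6060$)
$\frac{1}{M + R} = \frac{1}{61467 - 6060} = \frac{1}{55407}$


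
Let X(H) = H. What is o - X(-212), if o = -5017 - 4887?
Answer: -9692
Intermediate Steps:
o = -9904
o - X(-212) = -9904 - 1*(-212) = -9904 + 212 = -9692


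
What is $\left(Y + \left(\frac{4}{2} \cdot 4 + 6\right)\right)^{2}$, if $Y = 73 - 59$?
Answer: $784$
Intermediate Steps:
$Y = 14$
$\left(Y + \left(\frac{4}{2} \cdot 4 + 6\right)\right)^{2} = \left(14 + \left(\frac{4}{2} \cdot 4 + 6\right)\right)^{2} = \left(14 + \left(4 \cdot \frac{1}{2} \cdot 4 + 6\right)\right)^{2} = \left(14 + \left(2 \cdot 4 + 6\right)\right)^{2} = \left(14 + \left(8 + 6\right)\right)^{2} = \left(14 + 14\right)^{2} = 28^{2} = 784$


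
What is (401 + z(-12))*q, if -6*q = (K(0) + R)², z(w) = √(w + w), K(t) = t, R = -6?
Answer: -2406 - 12*I*√6 ≈ -2406.0 - 29.394*I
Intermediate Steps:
z(w) = √2*√w (z(w) = √(2*w) = √2*√w)
q = -6 (q = -(0 - 6)²/6 = -⅙*(-6)² = -⅙*36 = -6)
(401 + z(-12))*q = (401 + √2*√(-12))*(-6) = (401 + √2*(2*I*√3))*(-6) = (401 + 2*I*√6)*(-6) = -2406 - 12*I*√6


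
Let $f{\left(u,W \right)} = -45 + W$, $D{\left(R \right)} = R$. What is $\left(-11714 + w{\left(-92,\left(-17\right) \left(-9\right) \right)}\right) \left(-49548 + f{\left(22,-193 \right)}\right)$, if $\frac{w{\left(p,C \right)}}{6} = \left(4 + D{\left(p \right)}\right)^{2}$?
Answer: $-1730063500$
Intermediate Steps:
$w{\left(p,C \right)} = 6 \left(4 + p\right)^{2}$
$\left(-11714 + w{\left(-92,\left(-17\right) \left(-9\right) \right)}\right) \left(-49548 + f{\left(22,-193 \right)}\right) = \left(-11714 + 6 \left(4 - 92\right)^{2}\right) \left(-49548 - 238\right) = \left(-11714 + 6 \left(-88\right)^{2}\right) \left(-49548 - 238\right) = \left(-11714 + 6 \cdot 7744\right) \left(-49786\right) = \left(-11714 + 46464\right) \left(-49786\right) = 34750 \left(-49786\right) = -1730063500$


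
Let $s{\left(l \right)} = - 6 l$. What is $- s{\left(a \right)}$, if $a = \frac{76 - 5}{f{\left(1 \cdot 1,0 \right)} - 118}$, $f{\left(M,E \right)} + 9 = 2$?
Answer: $- \frac{426}{125} \approx -3.408$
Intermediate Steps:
$f{\left(M,E \right)} = -7$ ($f{\left(M,E \right)} = -9 + 2 = -7$)
$a = - \frac{71}{125}$ ($a = \frac{76 - 5}{-7 - 118} = \frac{71}{-125} = 71 \left(- \frac{1}{125}\right) = - \frac{71}{125} \approx -0.568$)
$- s{\left(a \right)} = - \frac{\left(-6\right) \left(-71\right)}{125} = \left(-1\right) \frac{426}{125} = - \frac{426}{125}$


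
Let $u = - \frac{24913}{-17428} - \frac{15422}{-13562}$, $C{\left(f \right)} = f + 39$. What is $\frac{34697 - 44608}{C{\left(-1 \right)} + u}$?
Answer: $- \frac{1171274725148}{4794134545} \approx -244.31$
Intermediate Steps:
$C{\left(f \right)} = 39 + f$
$u = \frac{303322361}{118179268}$ ($u = \left(-24913\right) \left(- \frac{1}{17428}\right) - - \frac{7711}{6781} = \frac{24913}{17428} + \frac{7711}{6781} = \frac{303322361}{118179268} \approx 2.5666$)
$\frac{34697 - 44608}{C{\left(-1 \right)} + u} = \frac{34697 - 44608}{\left(39 - 1\right) + \frac{303322361}{118179268}} = - \frac{9911}{38 + \frac{303322361}{118179268}} = - \frac{9911}{\frac{4794134545}{118179268}} = \left(-9911\right) \frac{118179268}{4794134545} = - \frac{1171274725148}{4794134545}$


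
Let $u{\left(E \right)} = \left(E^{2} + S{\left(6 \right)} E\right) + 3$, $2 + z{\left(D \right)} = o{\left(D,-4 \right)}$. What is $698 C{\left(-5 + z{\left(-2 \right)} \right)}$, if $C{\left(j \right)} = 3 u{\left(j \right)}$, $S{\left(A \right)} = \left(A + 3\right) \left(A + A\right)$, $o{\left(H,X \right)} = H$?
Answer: $-1859472$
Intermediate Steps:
$z{\left(D \right)} = -2 + D$
$S{\left(A \right)} = 2 A \left(3 + A\right)$ ($S{\left(A \right)} = \left(3 + A\right) 2 A = 2 A \left(3 + A\right)$)
$u{\left(E \right)} = 3 + E^{2} + 108 E$ ($u{\left(E \right)} = \left(E^{2} + 2 \cdot 6 \left(3 + 6\right) E\right) + 3 = \left(E^{2} + 2 \cdot 6 \cdot 9 E\right) + 3 = \left(E^{2} + 108 E\right) + 3 = 3 + E^{2} + 108 E$)
$C{\left(j \right)} = 9 + 3 j^{2} + 324 j$ ($C{\left(j \right)} = 3 \left(3 + j^{2} + 108 j\right) = 9 + 3 j^{2} + 324 j$)
$698 C{\left(-5 + z{\left(-2 \right)} \right)} = 698 \left(9 + 3 \left(-5 - 4\right)^{2} + 324 \left(-5 - 4\right)\right) = 698 \left(9 + 3 \left(-9\right)^{2} + 324 \left(-9\right)\right) = 698 \left(9 + 3 \cdot 81 - 2916\right) = 698 \left(9 + 243 - 2916\right) = 698 \left(-2664\right) = -1859472$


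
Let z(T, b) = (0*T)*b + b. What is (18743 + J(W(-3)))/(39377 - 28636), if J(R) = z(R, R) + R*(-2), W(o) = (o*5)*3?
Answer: 18788/10741 ≈ 1.7492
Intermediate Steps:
z(T, b) = b (z(T, b) = 0*b + b = 0 + b = b)
W(o) = 15*o (W(o) = (5*o)*3 = 15*o)
J(R) = -R (J(R) = R + R*(-2) = R - 2*R = -R)
(18743 + J(W(-3)))/(39377 - 28636) = (18743 - 15*(-3))/(39377 - 28636) = (18743 - 1*(-45))/10741 = (18743 + 45)*(1/10741) = 18788*(1/10741) = 18788/10741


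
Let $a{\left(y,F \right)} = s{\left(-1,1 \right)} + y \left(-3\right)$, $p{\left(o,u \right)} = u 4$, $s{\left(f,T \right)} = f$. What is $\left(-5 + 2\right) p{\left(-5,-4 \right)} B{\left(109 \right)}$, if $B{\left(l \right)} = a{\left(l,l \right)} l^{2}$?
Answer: $-187054464$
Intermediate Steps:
$p{\left(o,u \right)} = 4 u$
$a{\left(y,F \right)} = -1 - 3 y$ ($a{\left(y,F \right)} = -1 + y \left(-3\right) = -1 - 3 y$)
$B{\left(l \right)} = l^{2} \left(-1 - 3 l\right)$ ($B{\left(l \right)} = \left(-1 - 3 l\right) l^{2} = l^{2} \left(-1 - 3 l\right)$)
$\left(-5 + 2\right) p{\left(-5,-4 \right)} B{\left(109 \right)} = \left(-5 + 2\right) 4 \left(-4\right) 109^{2} \left(-1 - 327\right) = \left(-3\right) \left(-16\right) 11881 \left(-1 - 327\right) = 48 \cdot 11881 \left(-328\right) = 48 \left(-3896968\right) = -187054464$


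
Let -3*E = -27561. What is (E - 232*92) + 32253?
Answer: 20096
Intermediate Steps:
E = 9187 (E = -1/3*(-27561) = 9187)
(E - 232*92) + 32253 = (9187 - 232*92) + 32253 = (9187 - 21344) + 32253 = -12157 + 32253 = 20096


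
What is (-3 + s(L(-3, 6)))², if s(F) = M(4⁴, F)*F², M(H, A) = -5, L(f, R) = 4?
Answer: 6889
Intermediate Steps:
s(F) = -5*F²
(-3 + s(L(-3, 6)))² = (-3 - 5*4²)² = (-3 - 5*16)² = (-3 - 80)² = (-83)² = 6889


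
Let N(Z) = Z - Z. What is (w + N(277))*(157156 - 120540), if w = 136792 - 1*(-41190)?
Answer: 6516988912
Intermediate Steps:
w = 177982 (w = 136792 + 41190 = 177982)
N(Z) = 0
(w + N(277))*(157156 - 120540) = (177982 + 0)*(157156 - 120540) = 177982*36616 = 6516988912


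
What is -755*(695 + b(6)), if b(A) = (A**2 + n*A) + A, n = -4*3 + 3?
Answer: -515665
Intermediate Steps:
n = -9 (n = -12 + 3 = -9)
b(A) = A**2 - 8*A (b(A) = (A**2 - 9*A) + A = A**2 - 8*A)
-755*(695 + b(6)) = -755*(695 + 6*(-8 + 6)) = -755*(695 + 6*(-2)) = -755*(695 - 12) = -755*683 = -515665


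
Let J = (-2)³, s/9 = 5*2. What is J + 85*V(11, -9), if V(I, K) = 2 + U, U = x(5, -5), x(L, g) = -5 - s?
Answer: -7913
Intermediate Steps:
s = 90 (s = 9*(5*2) = 9*10 = 90)
x(L, g) = -95 (x(L, g) = -5 - 1*90 = -5 - 90 = -95)
U = -95
J = -8
V(I, K) = -93 (V(I, K) = 2 - 95 = -93)
J + 85*V(11, -9) = -8 + 85*(-93) = -8 - 7905 = -7913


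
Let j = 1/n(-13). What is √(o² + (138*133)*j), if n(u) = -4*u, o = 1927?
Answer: √2510449006/26 ≈ 1927.1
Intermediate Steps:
j = 1/52 (j = 1/(-4*(-13)) = 1/52 ≈ 0.019231)
√(o² + (138*133)*j) = √(1927² + (138*133)*(1/52)) = √(3713329 + 18354*(1/52)) = √(3713329 + 9177/26) = √(96555731/26) = √2510449006/26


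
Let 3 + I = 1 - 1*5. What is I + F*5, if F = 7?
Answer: 28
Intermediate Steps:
I = -7 (I = -3 + (1 - 1*5) = -3 + (1 - 5) = -3 - 4 = -7)
I + F*5 = -7 + 7*5 = -7 + 35 = 28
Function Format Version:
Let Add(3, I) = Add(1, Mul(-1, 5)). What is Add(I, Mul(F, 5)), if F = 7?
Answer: 28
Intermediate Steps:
I = -7 (I = Add(-3, Add(1, Mul(-1, 5))) = Add(-3, Add(1, -5)) = Add(-3, -4) = -7)
Add(I, Mul(F, 5)) = Add(-7, Mul(7, 5)) = Add(-7, 35) = 28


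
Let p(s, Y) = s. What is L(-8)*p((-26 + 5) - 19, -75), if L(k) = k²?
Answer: -2560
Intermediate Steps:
L(-8)*p((-26 + 5) - 19, -75) = (-8)²*((-26 + 5) - 19) = 64*(-21 - 19) = 64*(-40) = -2560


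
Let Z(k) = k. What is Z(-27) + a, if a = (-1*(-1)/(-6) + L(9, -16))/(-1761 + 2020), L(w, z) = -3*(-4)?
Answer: -41887/1554 ≈ -26.954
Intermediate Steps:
L(w, z) = 12
a = 71/1554 (a = (-1*(-1)/(-6) + 12)/(-1761 + 2020) = (1*(-⅙) + 12)/259 = (-⅙ + 12)*(1/259) = (71/6)*(1/259) = 71/1554 ≈ 0.045689)
Z(-27) + a = -27 + 71/1554 = -41887/1554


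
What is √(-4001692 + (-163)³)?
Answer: I*√8332439 ≈ 2886.6*I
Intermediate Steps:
√(-4001692 + (-163)³) = √(-4001692 - 4330747) = √(-8332439) = I*√8332439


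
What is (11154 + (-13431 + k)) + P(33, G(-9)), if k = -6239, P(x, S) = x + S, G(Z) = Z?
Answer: -8492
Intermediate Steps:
P(x, S) = S + x
(11154 + (-13431 + k)) + P(33, G(-9)) = (11154 + (-13431 - 6239)) + (-9 + 33) = (11154 - 19670) + 24 = -8516 + 24 = -8492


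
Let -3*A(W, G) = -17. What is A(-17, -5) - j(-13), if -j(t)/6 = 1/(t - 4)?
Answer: 271/51 ≈ 5.3137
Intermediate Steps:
A(W, G) = 17/3 (A(W, G) = -⅓*(-17) = 17/3)
j(t) = -6/(-4 + t) (j(t) = -6/(t - 4) = -6/(-4 + t))
A(-17, -5) - j(-13) = 17/3 - (-6)/(-4 - 13) = 17/3 - (-6)/(-17) = 17/3 - (-6)*(-1)/17 = 17/3 - 1*6/17 = 17/3 - 6/17 = 271/51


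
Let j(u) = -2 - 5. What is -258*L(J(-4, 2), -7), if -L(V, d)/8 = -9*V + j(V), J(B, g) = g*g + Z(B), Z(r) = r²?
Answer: -385968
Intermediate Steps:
j(u) = -7
J(B, g) = B² + g² (J(B, g) = g*g + B² = g² + B² = B² + g²)
L(V, d) = 56 + 72*V (L(V, d) = -8*(-9*V - 7) = -8*(-7 - 9*V) = 56 + 72*V)
-258*L(J(-4, 2), -7) = -258*(56 + 72*((-4)² + 2²)) = -258*(56 + 72*(16 + 4)) = -258*(56 + 72*20) = -258*(56 + 1440) = -258*1496 = -385968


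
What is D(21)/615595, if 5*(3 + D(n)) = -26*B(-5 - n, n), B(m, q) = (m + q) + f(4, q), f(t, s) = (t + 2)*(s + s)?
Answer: -6437/3077975 ≈ -0.0020913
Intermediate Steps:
f(t, s) = 2*s*(2 + t) (f(t, s) = (2 + t)*(2*s) = 2*s*(2 + t))
B(m, q) = m + 13*q (B(m, q) = (m + q) + 2*q*(2 + 4) = (m + q) + 2*q*6 = (m + q) + 12*q = m + 13*q)
D(n) = 23 - 312*n/5 (D(n) = -3 + (-26*((-5 - n) + 13*n))/5 = -3 + (-26*(-5 + 12*n))/5 = -3 + (130 - 312*n)/5 = -3 + (26 - 312*n/5) = 23 - 312*n/5)
D(21)/615595 = (23 - 312/5*21)/615595 = (23 - 6552/5)*(1/615595) = -6437/5*1/615595 = -6437/3077975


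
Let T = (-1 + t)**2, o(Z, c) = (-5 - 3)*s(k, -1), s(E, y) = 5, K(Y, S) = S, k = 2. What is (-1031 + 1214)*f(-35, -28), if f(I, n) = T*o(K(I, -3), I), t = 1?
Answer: 0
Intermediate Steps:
o(Z, c) = -40 (o(Z, c) = (-5 - 3)*5 = -8*5 = -40)
T = 0 (T = (-1 + 1)**2 = 0**2 = 0)
f(I, n) = 0 (f(I, n) = 0*(-40) = 0)
(-1031 + 1214)*f(-35, -28) = (-1031 + 1214)*0 = 183*0 = 0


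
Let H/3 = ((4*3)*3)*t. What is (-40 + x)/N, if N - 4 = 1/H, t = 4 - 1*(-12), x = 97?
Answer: 98496/6913 ≈ 14.248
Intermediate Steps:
t = 16 (t = 4 + 12 = 16)
H = 1728 (H = 3*(((4*3)*3)*16) = 3*((12*3)*16) = 3*(36*16) = 3*576 = 1728)
N = 6913/1728 (N = 4 + 1/1728 = 6913/1728 ≈ 4.0006)
(-40 + x)/N = (-40 + 97)/(6913/1728) = 57*(1728/6913) = 98496/6913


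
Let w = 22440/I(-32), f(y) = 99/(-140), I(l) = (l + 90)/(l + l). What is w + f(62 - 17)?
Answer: -100534071/4060 ≈ -24762.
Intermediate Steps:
I(l) = (90 + l)/(2*l) (I(l) = (90 + l)/((2*l)) = (90 + l)*(1/(2*l)) = (90 + l)/(2*l))
f(y) = -99/140 (f(y) = 99*(-1/140) = -99/140)
w = -718080/29 (w = 22440/(((½)*(90 - 32)/(-32))) = 22440/(((½)*(-1/32)*58)) = 22440/(-29/32) = 22440*(-32/29) = -718080/29 ≈ -24761.)
w + f(62 - 17) = -718080/29 - 99/140 = -100534071/4060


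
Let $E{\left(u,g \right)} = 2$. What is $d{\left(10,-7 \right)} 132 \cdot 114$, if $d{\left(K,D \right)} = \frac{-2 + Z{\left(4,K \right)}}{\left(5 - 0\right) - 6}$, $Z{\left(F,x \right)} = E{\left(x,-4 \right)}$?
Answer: $0$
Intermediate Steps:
$Z{\left(F,x \right)} = 2$
$d{\left(K,D \right)} = 0$ ($d{\left(K,D \right)} = \frac{-2 + 2}{\left(5 - 0\right) - 6} = \frac{0}{\left(5 + 0\right) - 6} = \frac{0}{5 - 6} = \frac{0}{-1} = 0 \left(-1\right) = 0$)
$d{\left(10,-7 \right)} 132 \cdot 114 = 0 \cdot 132 \cdot 114 = 0 \cdot 114 = 0$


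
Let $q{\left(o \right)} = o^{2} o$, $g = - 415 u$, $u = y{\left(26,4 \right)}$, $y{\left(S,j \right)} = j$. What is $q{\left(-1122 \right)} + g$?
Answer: $-1412469508$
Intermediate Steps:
$u = 4$
$g = -1660$ ($g = \left(-415\right) 4 = -1660$)
$q{\left(o \right)} = o^{3}$
$q{\left(-1122 \right)} + g = \left(-1122\right)^{3} - 1660 = -1412467848 - 1660 = -1412469508$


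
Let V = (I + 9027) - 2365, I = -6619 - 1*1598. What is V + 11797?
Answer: 10242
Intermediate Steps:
I = -8217 (I = -6619 - 1598 = -8217)
V = -1555 (V = (-8217 + 9027) - 2365 = 810 - 2365 = -1555)
V + 11797 = -1555 + 11797 = 10242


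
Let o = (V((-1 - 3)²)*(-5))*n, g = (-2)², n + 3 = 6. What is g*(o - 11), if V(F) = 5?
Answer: -344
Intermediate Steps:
n = 3 (n = -3 + 6 = 3)
g = 4
o = -75 (o = (5*(-5))*3 = -25*3 = -75)
g*(o - 11) = 4*(-75 - 11) = 4*(-86) = -344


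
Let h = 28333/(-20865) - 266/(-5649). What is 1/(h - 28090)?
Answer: -1870895/52555892979 ≈ -3.5598e-5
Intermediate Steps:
h = -2452429/1870895 (h = 28333*(-1/20865) - 266*(-1/5649) = -28333/20865 + 38/807 = -2452429/1870895 ≈ -1.3108)
1/(h - 28090) = 1/(-2452429/1870895 - 28090) = 1/(-52555892979/1870895) = -1870895/52555892979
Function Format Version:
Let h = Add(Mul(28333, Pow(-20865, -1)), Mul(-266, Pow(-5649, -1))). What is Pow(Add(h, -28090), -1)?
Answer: Rational(-1870895, 52555892979) ≈ -3.5598e-5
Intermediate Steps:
h = Rational(-2452429, 1870895) (h = Add(Mul(28333, Rational(-1, 20865)), Mul(-266, Rational(-1, 5649))) = Add(Rational(-28333, 20865), Rational(38, 807)) = Rational(-2452429, 1870895) ≈ -1.3108)
Pow(Add(h, -28090), -1) = Pow(Add(Rational(-2452429, 1870895), -28090), -1) = Pow(Rational(-52555892979, 1870895), -1) = Rational(-1870895, 52555892979)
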